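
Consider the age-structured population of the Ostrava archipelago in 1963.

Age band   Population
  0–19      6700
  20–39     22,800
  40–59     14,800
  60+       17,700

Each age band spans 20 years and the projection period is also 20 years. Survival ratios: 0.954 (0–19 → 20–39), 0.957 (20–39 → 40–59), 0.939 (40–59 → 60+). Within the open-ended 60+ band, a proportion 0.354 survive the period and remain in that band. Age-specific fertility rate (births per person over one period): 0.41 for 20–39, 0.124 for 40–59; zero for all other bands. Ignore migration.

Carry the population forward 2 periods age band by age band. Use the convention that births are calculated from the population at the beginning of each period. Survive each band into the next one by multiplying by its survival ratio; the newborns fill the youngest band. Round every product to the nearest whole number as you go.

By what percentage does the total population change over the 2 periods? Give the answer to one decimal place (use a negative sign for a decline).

-19.8

Period 1:
Births: 22800 × 0.41 = 9348 ; 14800 × 0.124 = 1835 — total 11183
20–39: 6700 × 0.954 = 6392
40–59: 22800 × 0.957 = 21820
60+: 14800 × 0.939 + 17700 × 0.354 = 13897 + 6266 = 20163
→ [11183, 6392, 21820, 20163]
Period 2:
Births: 6392 × 0.41 = 2621 ; 21820 × 0.124 = 2706 — total 5327
20–39: 11183 × 0.954 = 10669
40–59: 6392 × 0.957 = 6117
60+: 21820 × 0.939 + 20163 × 0.354 = 20489 + 7138 = 27627
→ [5327, 10669, 6117, 27627]
Total: 62000 → 49740; change = -12260; percentage change = -19.8%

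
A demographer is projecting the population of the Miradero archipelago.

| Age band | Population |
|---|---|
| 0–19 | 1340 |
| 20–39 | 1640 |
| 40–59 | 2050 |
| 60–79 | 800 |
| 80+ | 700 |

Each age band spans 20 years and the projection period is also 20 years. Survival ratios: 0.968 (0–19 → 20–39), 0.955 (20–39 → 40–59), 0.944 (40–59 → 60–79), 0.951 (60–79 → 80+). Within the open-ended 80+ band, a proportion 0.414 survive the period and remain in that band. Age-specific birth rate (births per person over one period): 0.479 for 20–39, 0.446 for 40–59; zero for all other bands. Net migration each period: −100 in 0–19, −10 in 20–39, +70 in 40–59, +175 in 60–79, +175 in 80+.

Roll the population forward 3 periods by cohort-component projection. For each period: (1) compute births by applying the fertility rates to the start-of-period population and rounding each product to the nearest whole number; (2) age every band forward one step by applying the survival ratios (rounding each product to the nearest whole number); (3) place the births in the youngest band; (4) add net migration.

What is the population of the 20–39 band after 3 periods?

— Period 1 —
Births: 1640 × 0.479 = 786 ; 2050 × 0.446 = 914 — total 1700
20–39: 1340 × 0.968 = 1297
40–59: 1640 × 0.955 = 1566
60–79: 2050 × 0.944 = 1935
80+: 800 × 0.951 + 700 × 0.414 = 761 + 290 = 1051
Net migration: 0–19 − 100 → 1600; 20–39 − 10 → 1287; 40–59 + 70 → 1636; 60–79 + 175 → 2110; 80+ + 175 → 1226
End of period: [1600, 1287, 1636, 2110, 1226]
— Period 2 —
Births: 1287 × 0.479 = 616 ; 1636 × 0.446 = 730 — total 1346
20–39: 1600 × 0.968 = 1549
40–59: 1287 × 0.955 = 1229
60–79: 1636 × 0.944 = 1544
80+: 2110 × 0.951 + 1226 × 0.414 = 2007 + 508 = 2515
Net migration: 0–19 − 100 → 1246; 20–39 − 10 → 1539; 40–59 + 70 → 1299; 60–79 + 175 → 1719; 80+ + 175 → 2690
End of period: [1246, 1539, 1299, 1719, 2690]
— Period 3 —
Births: 1539 × 0.479 = 737 ; 1299 × 0.446 = 579 — total 1316
20–39: 1246 × 0.968 = 1206
40–59: 1539 × 0.955 = 1470
60–79: 1299 × 0.944 = 1226
80+: 1719 × 0.951 + 2690 × 0.414 = 1635 + 1114 = 2749
Net migration: 0–19 − 100 → 1216; 20–39 − 10 → 1196; 40–59 + 70 → 1540; 60–79 + 175 → 1401; 80+ + 175 → 2924
End of period: [1216, 1196, 1540, 1401, 2924]

1196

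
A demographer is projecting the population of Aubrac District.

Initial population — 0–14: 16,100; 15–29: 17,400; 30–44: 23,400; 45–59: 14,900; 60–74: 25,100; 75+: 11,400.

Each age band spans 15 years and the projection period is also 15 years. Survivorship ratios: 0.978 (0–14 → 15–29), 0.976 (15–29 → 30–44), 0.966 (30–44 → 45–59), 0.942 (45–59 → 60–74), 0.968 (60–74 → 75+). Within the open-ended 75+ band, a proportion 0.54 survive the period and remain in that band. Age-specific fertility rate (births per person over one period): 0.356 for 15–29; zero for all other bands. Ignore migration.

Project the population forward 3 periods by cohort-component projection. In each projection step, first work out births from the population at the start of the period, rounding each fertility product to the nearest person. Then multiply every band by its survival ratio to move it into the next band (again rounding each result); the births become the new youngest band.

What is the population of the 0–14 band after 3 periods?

Call the groups 1 to 6, youngest first.
Period 1.
Births: 17400 * 0.356 = 6194
Group 2: 16100 * 0.978 = 15746
Group 3: 17400 * 0.976 = 16982
Group 4: 23400 * 0.966 = 22604
Group 5: 14900 * 0.942 = 14036
Group 6: 25100 * 0.968 + 11400 * 0.54 = 24297 + 6156 = 30453
End of period: [6194, 15746, 16982, 22604, 14036, 30453]
Period 2.
Births: 15746 * 0.356 = 5606
Group 2: 6194 * 0.978 = 6058
Group 3: 15746 * 0.976 = 15368
Group 4: 16982 * 0.966 = 16405
Group 5: 22604 * 0.942 = 21293
Group 6: 14036 * 0.968 + 30453 * 0.54 = 13587 + 16445 = 30032
End of period: [5606, 6058, 15368, 16405, 21293, 30032]
Period 3.
Births: 6058 * 0.356 = 2157
Group 2: 5606 * 0.978 = 5483
Group 3: 6058 * 0.976 = 5913
Group 4: 15368 * 0.966 = 14845
Group 5: 16405 * 0.942 = 15454
Group 6: 21293 * 0.968 + 30032 * 0.54 = 20612 + 16217 = 36829
End of period: [2157, 5483, 5913, 14845, 15454, 36829]

2157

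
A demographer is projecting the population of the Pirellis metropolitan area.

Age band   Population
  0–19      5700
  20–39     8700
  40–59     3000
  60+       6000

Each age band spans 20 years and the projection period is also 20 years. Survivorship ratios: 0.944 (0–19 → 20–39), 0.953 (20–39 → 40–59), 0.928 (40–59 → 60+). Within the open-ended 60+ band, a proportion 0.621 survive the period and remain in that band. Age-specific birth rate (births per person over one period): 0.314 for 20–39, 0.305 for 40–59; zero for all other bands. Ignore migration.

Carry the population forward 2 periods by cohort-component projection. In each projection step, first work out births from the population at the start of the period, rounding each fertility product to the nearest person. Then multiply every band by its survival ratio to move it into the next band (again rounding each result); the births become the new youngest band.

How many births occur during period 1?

3647

(Groups numbered youngest = 1 to oldest = 4.)
Period 1:
Births: 8700 × 0.314 = 2732, 3000 × 0.305 = 915 → total 3647
Group 2: 5700 × 0.944 = 5381
Group 3: 8700 × 0.953 = 8291
Group 4: 3000 × 0.928 + 6000 × 0.621 = 2784 + 3726 = 6510
Giving 3647 / 5381 / 8291 / 6510.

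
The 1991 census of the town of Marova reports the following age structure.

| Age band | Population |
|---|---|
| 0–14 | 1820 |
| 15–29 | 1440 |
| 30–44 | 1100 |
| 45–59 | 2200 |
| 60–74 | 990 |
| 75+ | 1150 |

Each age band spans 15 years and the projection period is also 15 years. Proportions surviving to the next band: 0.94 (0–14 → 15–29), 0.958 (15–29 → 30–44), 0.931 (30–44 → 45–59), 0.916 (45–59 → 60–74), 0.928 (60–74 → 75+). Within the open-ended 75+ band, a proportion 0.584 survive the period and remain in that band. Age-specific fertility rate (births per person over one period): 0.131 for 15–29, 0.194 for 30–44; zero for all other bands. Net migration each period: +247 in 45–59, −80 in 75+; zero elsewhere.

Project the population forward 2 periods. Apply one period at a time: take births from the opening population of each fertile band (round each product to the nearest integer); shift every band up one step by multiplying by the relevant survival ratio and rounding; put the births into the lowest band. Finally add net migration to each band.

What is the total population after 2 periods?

Call the bands 1 to 6, youngest first.
After projecting period 1:
Births: 1440 × 0.131 = 189  |  1100 × 0.194 = 213 ⇒ total 402
Band 2: 1820 × 0.94 = 1711
Band 3: 1440 × 0.958 = 1380
Band 4: 1100 × 0.931 = 1024
Band 5: 2200 × 0.916 = 2015
Band 6: 990 × 0.928 + 1150 × 0.584 = 919 + 672 = 1591
Net migration: Band 4 + 247 → 1271; Band 6 − 80 → 1511
Giving 402 / 1711 / 1380 / 1271 / 2015 / 1511.
After projecting period 2:
Births: 1711 × 0.131 = 224  |  1380 × 0.194 = 268 ⇒ total 492
Band 2: 402 × 0.94 = 378
Band 3: 1711 × 0.958 = 1639
Band 4: 1380 × 0.931 = 1285
Band 5: 1271 × 0.916 = 1164
Band 6: 2015 × 0.928 + 1511 × 0.584 = 1870 + 882 = 2752
Net migration: Band 4 + 247 → 1532; Band 6 − 80 → 2672
Giving 492 / 378 / 1639 / 1532 / 1164 / 2672.
Total after period 2: 492 + 378 + 1639 + 1532 + 1164 + 2672 = 7877

7877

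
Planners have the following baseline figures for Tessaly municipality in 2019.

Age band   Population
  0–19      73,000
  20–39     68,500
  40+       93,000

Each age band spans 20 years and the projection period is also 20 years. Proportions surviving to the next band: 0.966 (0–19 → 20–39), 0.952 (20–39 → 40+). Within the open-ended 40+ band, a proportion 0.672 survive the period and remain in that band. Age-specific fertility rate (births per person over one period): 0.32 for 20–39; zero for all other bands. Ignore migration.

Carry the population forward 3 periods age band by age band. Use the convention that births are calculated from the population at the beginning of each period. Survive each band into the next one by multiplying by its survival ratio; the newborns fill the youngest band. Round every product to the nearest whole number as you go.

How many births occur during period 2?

Call the bands 1 to 3, youngest first.
Period 1:
Births: 68500 × 0.32 = 21920
Band 2: 73000 × 0.966 = 70518
Band 3: 68500 × 0.952 + 93000 × 0.672 = 65212 + 62496 = 127708
End of period: [21920, 70518, 127708]
Period 2:
Births: 70518 × 0.32 = 22566
Band 2: 21920 × 0.966 = 21175
Band 3: 70518 × 0.952 + 127708 × 0.672 = 67133 + 85820 = 152953
End of period: [22566, 21175, 152953]

22566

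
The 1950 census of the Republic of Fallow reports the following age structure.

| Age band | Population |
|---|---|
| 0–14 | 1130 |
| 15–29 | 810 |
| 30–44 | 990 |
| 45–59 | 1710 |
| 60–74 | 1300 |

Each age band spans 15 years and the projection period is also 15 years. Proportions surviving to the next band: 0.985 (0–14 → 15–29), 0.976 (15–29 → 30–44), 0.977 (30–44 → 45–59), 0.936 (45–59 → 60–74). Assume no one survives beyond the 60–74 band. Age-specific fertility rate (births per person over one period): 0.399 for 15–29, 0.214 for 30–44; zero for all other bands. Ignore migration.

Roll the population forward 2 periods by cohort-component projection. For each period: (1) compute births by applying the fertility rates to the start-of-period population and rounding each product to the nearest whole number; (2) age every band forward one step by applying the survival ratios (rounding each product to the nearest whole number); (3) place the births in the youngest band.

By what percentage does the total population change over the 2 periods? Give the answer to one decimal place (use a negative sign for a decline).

-34.3

Period 1:
Births: 810 × 0.399 = 323 ; 990 × 0.214 = 212 → 535
15–29: 1130 × 0.985 = 1113
30–44: 810 × 0.976 = 791
45–59: 990 × 0.977 = 967
60–74: 1710 × 0.936 = 1601
→ [535, 1113, 791, 967, 1601]
Period 2:
Births: 1113 × 0.399 = 444 ; 791 × 0.214 = 169 → 613
15–29: 535 × 0.985 = 527
30–44: 1113 × 0.976 = 1086
45–59: 791 × 0.977 = 773
60–74: 967 × 0.936 = 905
→ [613, 527, 1086, 773, 905]
Total: 5940 → 3904; change = -2036; percentage change = -34.3%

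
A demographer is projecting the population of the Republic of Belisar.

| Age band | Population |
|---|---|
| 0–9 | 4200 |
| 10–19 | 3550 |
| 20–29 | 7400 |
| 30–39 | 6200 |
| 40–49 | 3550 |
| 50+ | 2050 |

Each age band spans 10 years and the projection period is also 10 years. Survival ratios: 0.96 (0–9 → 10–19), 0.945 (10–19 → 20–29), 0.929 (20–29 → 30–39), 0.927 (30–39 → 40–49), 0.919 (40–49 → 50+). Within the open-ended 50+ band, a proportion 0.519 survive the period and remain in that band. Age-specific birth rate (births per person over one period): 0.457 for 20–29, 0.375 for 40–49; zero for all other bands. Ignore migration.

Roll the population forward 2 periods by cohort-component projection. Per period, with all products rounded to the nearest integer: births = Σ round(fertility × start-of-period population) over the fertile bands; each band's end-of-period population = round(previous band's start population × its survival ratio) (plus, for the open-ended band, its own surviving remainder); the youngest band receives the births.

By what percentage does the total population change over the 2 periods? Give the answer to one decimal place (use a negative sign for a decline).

Call the groups 1 to 6, youngest first.
After projecting period 1:
Births: 7400 × 0.457 = 3382  |  3550 × 0.375 = 1331 — total 4713
Group 2: 4200 × 0.96 = 4032
Group 3: 3550 × 0.945 = 3355
Group 4: 7400 × 0.929 = 6875
Group 5: 6200 × 0.927 = 5747
Group 6: 3550 × 0.919 + 2050 × 0.519 = 3262 + 1064 = 4326
End of period: [4713, 4032, 3355, 6875, 5747, 4326]
After projecting period 2:
Births: 3355 × 0.457 = 1533  |  5747 × 0.375 = 2155 — total 3688
Group 2: 4713 × 0.96 = 4524
Group 3: 4032 × 0.945 = 3810
Group 4: 3355 × 0.929 = 3117
Group 5: 6875 × 0.927 = 6373
Group 6: 5747 × 0.919 + 4326 × 0.519 = 5281 + 2245 = 7526
End of period: [3688, 4524, 3810, 3117, 6373, 7526]
Total: 26950 → 29038; change = 2088; percentage change = 7.7%

7.7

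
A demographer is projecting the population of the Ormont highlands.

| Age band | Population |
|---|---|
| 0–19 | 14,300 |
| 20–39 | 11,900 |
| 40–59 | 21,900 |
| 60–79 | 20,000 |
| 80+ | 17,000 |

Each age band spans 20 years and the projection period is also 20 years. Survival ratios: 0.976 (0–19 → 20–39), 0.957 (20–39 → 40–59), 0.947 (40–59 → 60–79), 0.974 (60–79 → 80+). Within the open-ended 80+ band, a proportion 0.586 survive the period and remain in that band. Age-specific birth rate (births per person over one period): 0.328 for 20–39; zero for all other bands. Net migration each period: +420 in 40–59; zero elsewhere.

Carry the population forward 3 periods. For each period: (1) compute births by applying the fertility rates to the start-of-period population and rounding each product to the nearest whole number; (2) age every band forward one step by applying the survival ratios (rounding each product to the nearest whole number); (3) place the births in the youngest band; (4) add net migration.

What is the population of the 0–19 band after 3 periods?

1249

Call the groups 1 to 5, youngest first.
— Period 1 —
Births: 11900 × 0.328 = 3903
Group 2: 14300 × 0.976 = 13957
Group 3: 11900 × 0.957 = 11388
Group 4: 21900 × 0.947 = 20739
Group 5: 20000 × 0.974 + 17000 × 0.586 = 19480 + 9962 = 29442
Net migration: Group 3 + 420 → 11808
→ [3903, 13957, 11808, 20739, 29442]
— Period 2 —
Births: 13957 × 0.328 = 4578
Group 2: 3903 × 0.976 = 3809
Group 3: 13957 × 0.957 = 13357
Group 4: 11808 × 0.947 = 11182
Group 5: 20739 × 0.974 + 29442 × 0.586 = 20200 + 17253 = 37453
Net migration: Group 3 + 420 → 13777
→ [4578, 3809, 13777, 11182, 37453]
— Period 3 —
Births: 3809 × 0.328 = 1249
Group 2: 4578 × 0.976 = 4468
Group 3: 3809 × 0.957 = 3645
Group 4: 13777 × 0.947 = 13047
Group 5: 11182 × 0.974 + 37453 × 0.586 = 10891 + 21947 = 32838
Net migration: Group 3 + 420 → 4065
→ [1249, 4468, 4065, 13047, 32838]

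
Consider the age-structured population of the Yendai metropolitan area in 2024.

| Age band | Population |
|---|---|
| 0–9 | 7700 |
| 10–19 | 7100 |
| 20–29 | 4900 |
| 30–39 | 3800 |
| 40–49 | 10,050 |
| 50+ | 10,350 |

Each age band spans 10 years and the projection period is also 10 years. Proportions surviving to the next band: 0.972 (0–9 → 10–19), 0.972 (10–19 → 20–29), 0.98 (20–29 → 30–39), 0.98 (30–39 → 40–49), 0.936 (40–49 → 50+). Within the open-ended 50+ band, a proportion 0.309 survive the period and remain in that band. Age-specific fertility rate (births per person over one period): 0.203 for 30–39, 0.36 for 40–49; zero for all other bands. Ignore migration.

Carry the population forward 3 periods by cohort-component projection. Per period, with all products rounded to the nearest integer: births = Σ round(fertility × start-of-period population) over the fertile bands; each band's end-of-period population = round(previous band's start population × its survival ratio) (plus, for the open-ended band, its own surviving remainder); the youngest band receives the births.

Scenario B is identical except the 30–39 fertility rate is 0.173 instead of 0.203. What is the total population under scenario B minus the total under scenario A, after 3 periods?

Numbering the groups 1..6 from youngest to oldest:
— Period 1 —
Births: 3800 × 0.203 = 771  |  10050 × 0.36 = 3618 — total 4389
Group 2: 7700 × 0.972 = 7484
Group 3: 7100 × 0.972 = 6901
Group 4: 4900 × 0.98 = 4802
Group 5: 3800 × 0.98 = 3724
Group 6: 10050 × 0.936 + 10350 × 0.309 = 9407 + 3198 = 12605
→ [4389, 7484, 6901, 4802, 3724, 12605]
— Period 2 —
Births: 4802 × 0.203 = 975  |  3724 × 0.36 = 1341 — total 2316
Group 2: 4389 × 0.972 = 4266
Group 3: 7484 × 0.972 = 7274
Group 4: 6901 × 0.98 = 6763
Group 5: 4802 × 0.98 = 4706
Group 6: 3724 × 0.936 + 12605 × 0.309 = 3486 + 3895 = 7381
→ [2316, 4266, 7274, 6763, 4706, 7381]
— Period 3 —
Births: 6763 × 0.203 = 1373  |  4706 × 0.36 = 1694 — total 3067
Group 2: 2316 × 0.972 = 2251
Group 3: 4266 × 0.972 = 4147
Group 4: 7274 × 0.98 = 7129
Group 5: 6763 × 0.98 = 6628
Group 6: 4706 × 0.936 + 7381 × 0.309 = 4405 + 2281 = 6686
→ [3067, 2251, 4147, 7129, 6628, 6686]
Scenario A total after 3 periods: 29908
Scenario B projection —
— Period 1 —
Births: 3800 × 0.173 = 657  |  10050 × 0.36 = 3618 — total 4275
Group 2: 7700 × 0.972 = 7484
Group 3: 7100 × 0.972 = 6901
Group 4: 4900 × 0.98 = 4802
Group 5: 3800 × 0.98 = 3724
Group 6: 10050 × 0.936 + 10350 × 0.309 = 9407 + 3198 = 12605
→ [4275, 7484, 6901, 4802, 3724, 12605]
— Period 2 —
Births: 4802 × 0.173 = 831  |  3724 × 0.36 = 1341 — total 2172
Group 2: 4275 × 0.972 = 4155
Group 3: 7484 × 0.972 = 7274
Group 4: 6901 × 0.98 = 6763
Group 5: 4802 × 0.98 = 4706
Group 6: 3724 × 0.936 + 12605 × 0.309 = 3486 + 3895 = 7381
→ [2172, 4155, 7274, 6763, 4706, 7381]
— Period 3 —
Births: 6763 × 0.173 = 1170  |  4706 × 0.36 = 1694 — total 2864
Group 2: 2172 × 0.972 = 2111
Group 3: 4155 × 0.972 = 4039
Group 4: 7274 × 0.98 = 7129
Group 5: 6763 × 0.98 = 6628
Group 6: 4706 × 0.936 + 7381 × 0.309 = 4405 + 2281 = 6686
→ [2864, 2111, 4039, 7129, 6628, 6686]
Scenario B total after 3 periods: 29457
Difference B − A = 29457 − 29908 = -451

-451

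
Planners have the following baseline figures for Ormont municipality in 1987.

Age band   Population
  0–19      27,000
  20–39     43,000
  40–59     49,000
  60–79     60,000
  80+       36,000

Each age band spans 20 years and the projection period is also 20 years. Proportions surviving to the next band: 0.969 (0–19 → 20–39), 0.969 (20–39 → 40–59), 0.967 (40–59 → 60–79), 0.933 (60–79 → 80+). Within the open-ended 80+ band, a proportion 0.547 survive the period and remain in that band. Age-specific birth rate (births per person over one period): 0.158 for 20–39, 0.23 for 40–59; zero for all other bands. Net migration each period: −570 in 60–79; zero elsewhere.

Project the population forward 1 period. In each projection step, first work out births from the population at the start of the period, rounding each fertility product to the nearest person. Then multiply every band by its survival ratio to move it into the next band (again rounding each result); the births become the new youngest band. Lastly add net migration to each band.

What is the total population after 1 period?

208379

Call the bands 1 to 5, youngest first.
After projecting period 1:
Births: 43000 × 0.158 = 6794  |  49000 × 0.23 = 11270 → total 18064
Band 2: 27000 × 0.969 = 26163
Band 3: 43000 × 0.969 = 41667
Band 4: 49000 × 0.967 = 47383
Band 5: 60000 × 0.933 + 36000 × 0.547 = 55980 + 19692 = 75672
Net migration: Band 4 − 570 → 46813
Population now: 0–19=18064, 20–39=26163, 40–59=41667, 60–79=46813, 80+=75672
Total after period 1: 18064 + 26163 + 41667 + 46813 + 75672 = 208379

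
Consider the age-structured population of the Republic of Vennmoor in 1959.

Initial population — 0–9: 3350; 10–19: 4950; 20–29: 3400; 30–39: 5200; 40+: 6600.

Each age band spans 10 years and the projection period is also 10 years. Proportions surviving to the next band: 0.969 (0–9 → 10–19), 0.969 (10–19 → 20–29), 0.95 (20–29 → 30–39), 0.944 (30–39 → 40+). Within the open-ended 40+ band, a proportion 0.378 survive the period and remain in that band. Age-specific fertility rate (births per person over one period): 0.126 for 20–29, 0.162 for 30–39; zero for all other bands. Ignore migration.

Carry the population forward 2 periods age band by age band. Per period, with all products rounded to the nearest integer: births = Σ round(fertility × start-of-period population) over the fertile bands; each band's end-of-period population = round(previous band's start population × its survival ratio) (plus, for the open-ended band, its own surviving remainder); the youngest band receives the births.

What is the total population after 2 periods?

15908

Let band 1 be 0–9 through band 5 = 40+.
— Period 1 —
Births: 3400 × 0.126 = 428 ; 5200 × 0.162 = 842 → 1270
Band 2: 3350 × 0.969 = 3246
Band 3: 4950 × 0.969 = 4797
Band 4: 3400 × 0.95 = 3230
Band 5: 5200 × 0.944 + 6600 × 0.378 = 4909 + 2495 = 7404
Giving 1270 / 3246 / 4797 / 3230 / 7404.
— Period 2 —
Births: 4797 × 0.126 = 604 ; 3230 × 0.162 = 523 → 1127
Band 2: 1270 × 0.969 = 1231
Band 3: 3246 × 0.969 = 3145
Band 4: 4797 × 0.95 = 4557
Band 5: 3230 × 0.944 + 7404 × 0.378 = 3049 + 2799 = 5848
Giving 1127 / 1231 / 3145 / 4557 / 5848.
Total after period 2: 1127 + 1231 + 3145 + 4557 + 5848 = 15908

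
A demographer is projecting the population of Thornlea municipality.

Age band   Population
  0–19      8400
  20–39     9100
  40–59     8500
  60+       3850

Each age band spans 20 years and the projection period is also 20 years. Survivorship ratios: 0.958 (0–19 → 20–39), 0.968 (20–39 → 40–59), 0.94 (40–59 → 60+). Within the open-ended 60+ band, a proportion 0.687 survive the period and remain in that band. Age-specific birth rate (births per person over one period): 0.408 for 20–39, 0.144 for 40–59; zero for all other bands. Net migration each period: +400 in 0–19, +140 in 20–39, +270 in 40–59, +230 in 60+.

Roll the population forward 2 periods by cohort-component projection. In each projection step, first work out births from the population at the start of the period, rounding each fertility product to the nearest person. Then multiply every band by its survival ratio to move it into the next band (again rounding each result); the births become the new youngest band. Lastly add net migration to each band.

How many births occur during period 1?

4937

— Period 1 —
Births: 9100 × 0.408 = 3713  |  8500 × 0.144 = 1224 — total 4937
20–39: 8400 × 0.958 = 8047
40–59: 9100 × 0.968 = 8809
60+: 8500 × 0.94 + 3850 × 0.687 = 7990 + 2645 = 10635
Net migration: 0–19 + 400 → 5337; 20–39 + 140 → 8187; 40–59 + 270 → 9079; 60+ + 230 → 10865
→ [5337, 8187, 9079, 10865]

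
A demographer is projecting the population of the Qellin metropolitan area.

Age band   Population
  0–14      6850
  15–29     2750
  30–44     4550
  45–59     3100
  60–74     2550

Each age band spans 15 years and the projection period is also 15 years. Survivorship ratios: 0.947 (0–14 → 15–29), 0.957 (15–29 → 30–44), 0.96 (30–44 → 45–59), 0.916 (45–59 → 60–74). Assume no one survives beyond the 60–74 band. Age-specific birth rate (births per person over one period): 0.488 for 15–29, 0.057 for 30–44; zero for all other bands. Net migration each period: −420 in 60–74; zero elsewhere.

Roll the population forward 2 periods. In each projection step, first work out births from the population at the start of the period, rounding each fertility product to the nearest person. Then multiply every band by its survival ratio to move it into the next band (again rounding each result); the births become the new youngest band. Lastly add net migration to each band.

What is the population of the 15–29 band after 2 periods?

[period 1]
Births: 2750 * 0.488 = 1342  |  4550 * 0.057 = 259 — total 1601
15–29: 6850 * 0.947 = 6487
30–44: 2750 * 0.957 = 2632
45–59: 4550 * 0.96 = 4368
60–74: 3100 * 0.916 = 2840
Net migration: 60–74 − 420 → 2420
→ [1601, 6487, 2632, 4368, 2420]
[period 2]
Births: 6487 * 0.488 = 3166  |  2632 * 0.057 = 150 — total 3316
15–29: 1601 * 0.947 = 1516
30–44: 6487 * 0.957 = 6208
45–59: 2632 * 0.96 = 2527
60–74: 4368 * 0.916 = 4001
Net migration: 60–74 − 420 → 3581
→ [3316, 1516, 6208, 2527, 3581]

1516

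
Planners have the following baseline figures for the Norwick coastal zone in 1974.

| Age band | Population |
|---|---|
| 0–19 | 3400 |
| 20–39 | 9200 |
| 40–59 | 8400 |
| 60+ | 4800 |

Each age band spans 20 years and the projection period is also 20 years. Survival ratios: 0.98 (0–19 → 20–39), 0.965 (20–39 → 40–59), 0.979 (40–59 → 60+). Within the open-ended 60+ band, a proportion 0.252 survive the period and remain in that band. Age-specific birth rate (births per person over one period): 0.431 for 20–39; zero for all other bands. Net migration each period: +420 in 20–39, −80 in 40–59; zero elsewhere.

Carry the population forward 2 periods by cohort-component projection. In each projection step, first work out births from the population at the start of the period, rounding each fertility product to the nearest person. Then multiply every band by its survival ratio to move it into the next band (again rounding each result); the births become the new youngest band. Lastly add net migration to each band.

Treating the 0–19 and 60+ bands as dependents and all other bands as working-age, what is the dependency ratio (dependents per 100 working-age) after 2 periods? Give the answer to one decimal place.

Period 1.
Births: 9200 × 0.431 = 3965
20–39: 3400 × 0.98 = 3332
40–59: 9200 × 0.965 = 8878
60+: 8400 × 0.979 + 4800 × 0.252 = 8224 + 1210 = 9434
Net migration: 20–39 + 420 → 3752; 40–59 − 80 → 8798
Population now: 0–19=3965, 20–39=3752, 40–59=8798, 60+=9434
Period 2.
Births: 3752 × 0.431 = 1617
20–39: 3965 × 0.98 = 3886
40–59: 3752 × 0.965 = 3621
60+: 8798 × 0.979 + 9434 × 0.252 = 8613 + 2377 = 10990
Net migration: 20–39 + 420 → 4306; 40–59 − 80 → 3541
Population now: 0–19=1617, 20–39=4306, 40–59=3541, 60+=10990
Dependents (band 0–19 + band 60+) = 1617 + 10990 = 12607; working-age = 7847; ratio = 12607/7847 × 100 = 160.7

160.7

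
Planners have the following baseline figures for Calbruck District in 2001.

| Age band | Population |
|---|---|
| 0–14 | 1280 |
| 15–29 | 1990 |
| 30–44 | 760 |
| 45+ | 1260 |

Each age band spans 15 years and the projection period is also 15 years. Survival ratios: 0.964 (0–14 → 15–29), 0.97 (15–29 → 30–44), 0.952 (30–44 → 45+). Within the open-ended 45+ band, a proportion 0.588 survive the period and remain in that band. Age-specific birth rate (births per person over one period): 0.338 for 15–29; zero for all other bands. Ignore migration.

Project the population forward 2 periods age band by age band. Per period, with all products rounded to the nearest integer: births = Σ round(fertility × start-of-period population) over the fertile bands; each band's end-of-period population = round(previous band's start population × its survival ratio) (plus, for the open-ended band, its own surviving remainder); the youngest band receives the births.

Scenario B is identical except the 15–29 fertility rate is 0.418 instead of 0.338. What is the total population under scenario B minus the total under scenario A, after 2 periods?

Let band 1 be 0–14 through band 4 = 45+.
Period 1:
Births: 1990 × 0.338 = 673
Band 2: 1280 × 0.964 = 1234
Band 3: 1990 × 0.97 = 1930
Band 4: 760 × 0.952 + 1260 × 0.588 = 724 + 741 = 1465
End of period: [673, 1234, 1930, 1465]
Period 2:
Births: 1234 × 0.338 = 417
Band 2: 673 × 0.964 = 649
Band 3: 1234 × 0.97 = 1197
Band 4: 1930 × 0.952 + 1465 × 0.588 = 1837 + 861 = 2698
End of period: [417, 649, 1197, 2698]
Scenario A total after 2 periods: 4961
Scenario B projection —
Period 1:
Births: 1990 × 0.418 = 832
Band 2: 1280 × 0.964 = 1234
Band 3: 1990 × 0.97 = 1930
Band 4: 760 × 0.952 + 1260 × 0.588 = 724 + 741 = 1465
End of period: [832, 1234, 1930, 1465]
Period 2:
Births: 1234 × 0.418 = 516
Band 2: 832 × 0.964 = 802
Band 3: 1234 × 0.97 = 1197
Band 4: 1930 × 0.952 + 1465 × 0.588 = 1837 + 861 = 2698
End of period: [516, 802, 1197, 2698]
Scenario B total after 2 periods: 5213
Difference B − A = 5213 − 4961 = 252

252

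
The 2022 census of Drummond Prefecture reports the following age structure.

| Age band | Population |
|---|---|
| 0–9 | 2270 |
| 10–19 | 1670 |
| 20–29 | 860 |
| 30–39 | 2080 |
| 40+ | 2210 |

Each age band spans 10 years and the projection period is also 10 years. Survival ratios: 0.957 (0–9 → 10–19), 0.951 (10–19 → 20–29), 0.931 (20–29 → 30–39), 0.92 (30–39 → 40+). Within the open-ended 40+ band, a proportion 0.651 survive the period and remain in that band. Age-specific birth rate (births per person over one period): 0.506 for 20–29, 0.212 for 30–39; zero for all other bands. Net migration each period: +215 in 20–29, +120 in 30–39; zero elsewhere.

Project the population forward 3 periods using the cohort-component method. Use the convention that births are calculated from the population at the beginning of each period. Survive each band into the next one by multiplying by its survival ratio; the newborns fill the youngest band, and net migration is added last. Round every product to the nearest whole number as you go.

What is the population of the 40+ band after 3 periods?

Numbering the bands 1..5 from youngest to oldest:
Period 1.
Births: 860 × 0.506 = 435  |  2080 × 0.212 = 441 → 876
Band 2: 2270 × 0.957 = 2172
Band 3: 1670 × 0.951 = 1588
Band 4: 860 × 0.931 = 801
Band 5: 2080 × 0.92 + 2210 × 0.651 = 1914 + 1439 = 3353
Net migration: Band 3 + 215 → 1803; Band 4 + 120 → 921
Population now: 0–9=876, 10–19=2172, 20–29=1803, 30–39=921, 40+=3353
Period 2.
Births: 1803 × 0.506 = 912  |  921 × 0.212 = 195 → 1107
Band 2: 876 × 0.957 = 838
Band 3: 2172 × 0.951 = 2066
Band 4: 1803 × 0.931 = 1679
Band 5: 921 × 0.92 + 3353 × 0.651 = 847 + 2183 = 3030
Net migration: Band 3 + 215 → 2281; Band 4 + 120 → 1799
Population now: 0–9=1107, 10–19=838, 20–29=2281, 30–39=1799, 40+=3030
Period 3.
Births: 2281 × 0.506 = 1154  |  1799 × 0.212 = 381 → 1535
Band 2: 1107 × 0.957 = 1059
Band 3: 838 × 0.951 = 797
Band 4: 2281 × 0.931 = 2124
Band 5: 1799 × 0.92 + 3030 × 0.651 = 1655 + 1973 = 3628
Net migration: Band 3 + 215 → 1012; Band 4 + 120 → 2244
Population now: 0–9=1535, 10–19=1059, 20–29=1012, 30–39=2244, 40+=3628

3628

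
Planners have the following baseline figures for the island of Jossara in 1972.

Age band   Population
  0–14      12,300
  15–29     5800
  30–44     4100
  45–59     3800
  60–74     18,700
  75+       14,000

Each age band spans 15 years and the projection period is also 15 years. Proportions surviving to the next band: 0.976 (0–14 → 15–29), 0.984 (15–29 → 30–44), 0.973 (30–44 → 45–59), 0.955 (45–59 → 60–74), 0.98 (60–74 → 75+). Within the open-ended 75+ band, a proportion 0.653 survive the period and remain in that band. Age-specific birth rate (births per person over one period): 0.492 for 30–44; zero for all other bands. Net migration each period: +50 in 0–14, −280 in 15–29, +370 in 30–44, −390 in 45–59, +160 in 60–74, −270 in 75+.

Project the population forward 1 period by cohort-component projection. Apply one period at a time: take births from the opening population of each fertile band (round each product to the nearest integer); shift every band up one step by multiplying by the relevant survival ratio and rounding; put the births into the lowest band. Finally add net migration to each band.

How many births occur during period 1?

2017

Period 1.
Births: 4100 * 0.492 = 2017
15–29: 12300 * 0.976 = 12005
30–44: 5800 * 0.984 = 5707
45–59: 4100 * 0.973 = 3989
60–74: 3800 * 0.955 = 3629
75+: 18700 * 0.98 + 14000 * 0.653 = 18326 + 9142 = 27468
Net migration: 0–14 + 50 → 2067; 15–29 − 280 → 11725; 30–44 + 370 → 6077; 45–59 − 390 → 3599; 60–74 + 160 → 3789; 75+ − 270 → 27198
→ [2067, 11725, 6077, 3599, 3789, 27198]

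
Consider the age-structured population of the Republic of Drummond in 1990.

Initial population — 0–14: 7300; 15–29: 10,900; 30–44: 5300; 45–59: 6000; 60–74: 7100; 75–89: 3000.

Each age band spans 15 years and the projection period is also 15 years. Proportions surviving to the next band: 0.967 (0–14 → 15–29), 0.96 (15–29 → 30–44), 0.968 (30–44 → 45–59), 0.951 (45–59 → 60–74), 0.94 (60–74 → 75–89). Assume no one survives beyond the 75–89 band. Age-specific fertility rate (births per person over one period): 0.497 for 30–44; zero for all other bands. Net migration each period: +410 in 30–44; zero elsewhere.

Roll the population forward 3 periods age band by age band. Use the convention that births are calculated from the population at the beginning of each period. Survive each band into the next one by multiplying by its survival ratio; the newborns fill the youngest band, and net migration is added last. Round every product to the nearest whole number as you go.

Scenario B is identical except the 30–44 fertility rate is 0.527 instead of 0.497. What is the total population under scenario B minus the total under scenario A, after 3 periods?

Period 1:
Births: 5300 * 0.497 = 2634
15–29: 7300 * 0.967 = 7059
30–44: 10900 * 0.96 = 10464
45–59: 5300 * 0.968 = 5130
60–74: 6000 * 0.951 = 5706
75–89: 7100 * 0.94 = 6674
Net migration: 30–44 + 410 → 10874
Giving 2634 / 7059 / 10874 / 5130 / 5706 / 6674.
Period 2:
Births: 10874 * 0.497 = 5404
15–29: 2634 * 0.967 = 2547
30–44: 7059 * 0.96 = 6777
45–59: 10874 * 0.968 = 10526
60–74: 5130 * 0.951 = 4879
75–89: 5706 * 0.94 = 5364
Net migration: 30–44 + 410 → 7187
Giving 5404 / 2547 / 7187 / 10526 / 4879 / 5364.
Period 3:
Births: 7187 * 0.497 = 3572
15–29: 5404 * 0.967 = 5226
30–44: 2547 * 0.96 = 2445
45–59: 7187 * 0.968 = 6957
60–74: 10526 * 0.951 = 10010
75–89: 4879 * 0.94 = 4586
Net migration: 30–44 + 410 → 2855
Giving 3572 / 5226 / 2855 / 6957 / 10010 / 4586.
Scenario A total after 3 periods: 33206
Scenario B projection —
Period 1:
Births: 5300 * 0.527 = 2793
15–29: 7300 * 0.967 = 7059
30–44: 10900 * 0.96 = 10464
45–59: 5300 * 0.968 = 5130
60–74: 6000 * 0.951 = 5706
75–89: 7100 * 0.94 = 6674
Net migration: 30–44 + 410 → 10874
Giving 2793 / 7059 / 10874 / 5130 / 5706 / 6674.
Period 2:
Births: 10874 * 0.527 = 5731
15–29: 2793 * 0.967 = 2701
30–44: 7059 * 0.96 = 6777
45–59: 10874 * 0.968 = 10526
60–74: 5130 * 0.951 = 4879
75–89: 5706 * 0.94 = 5364
Net migration: 30–44 + 410 → 7187
Giving 5731 / 2701 / 7187 / 10526 / 4879 / 5364.
Period 3:
Births: 7187 * 0.527 = 3788
15–29: 5731 * 0.967 = 5542
30–44: 2701 * 0.96 = 2593
45–59: 7187 * 0.968 = 6957
60–74: 10526 * 0.951 = 10010
75–89: 4879 * 0.94 = 4586
Net migration: 30–44 + 410 → 3003
Giving 3788 / 5542 / 3003 / 6957 / 10010 / 4586.
Scenario B total after 3 periods: 33886
Difference B − A = 33886 − 33206 = 680

680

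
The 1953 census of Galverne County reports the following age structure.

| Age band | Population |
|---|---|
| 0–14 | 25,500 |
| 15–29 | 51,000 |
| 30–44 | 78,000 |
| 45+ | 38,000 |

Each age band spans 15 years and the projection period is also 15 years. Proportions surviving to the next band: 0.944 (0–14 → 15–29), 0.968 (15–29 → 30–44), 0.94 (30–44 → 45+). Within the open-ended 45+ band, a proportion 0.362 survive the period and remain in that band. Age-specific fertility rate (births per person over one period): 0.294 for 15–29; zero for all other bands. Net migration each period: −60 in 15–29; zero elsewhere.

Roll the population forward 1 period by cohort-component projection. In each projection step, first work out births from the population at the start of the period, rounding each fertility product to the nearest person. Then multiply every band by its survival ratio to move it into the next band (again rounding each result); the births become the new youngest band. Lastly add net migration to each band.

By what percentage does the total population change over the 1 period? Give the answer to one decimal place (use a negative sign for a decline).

[period 1]
Births: 51000 × 0.294 = 14994
15–29: 25500 × 0.944 = 24072
30–44: 51000 × 0.968 = 49368
45+: 78000 × 0.94 + 38000 × 0.362 = 73320 + 13756 = 87076
Net migration: 15–29 − 60 → 24012
→ [14994, 24012, 49368, 87076]
Total: 192500 → 175450; change = -17050; percentage change = -8.9%

-8.9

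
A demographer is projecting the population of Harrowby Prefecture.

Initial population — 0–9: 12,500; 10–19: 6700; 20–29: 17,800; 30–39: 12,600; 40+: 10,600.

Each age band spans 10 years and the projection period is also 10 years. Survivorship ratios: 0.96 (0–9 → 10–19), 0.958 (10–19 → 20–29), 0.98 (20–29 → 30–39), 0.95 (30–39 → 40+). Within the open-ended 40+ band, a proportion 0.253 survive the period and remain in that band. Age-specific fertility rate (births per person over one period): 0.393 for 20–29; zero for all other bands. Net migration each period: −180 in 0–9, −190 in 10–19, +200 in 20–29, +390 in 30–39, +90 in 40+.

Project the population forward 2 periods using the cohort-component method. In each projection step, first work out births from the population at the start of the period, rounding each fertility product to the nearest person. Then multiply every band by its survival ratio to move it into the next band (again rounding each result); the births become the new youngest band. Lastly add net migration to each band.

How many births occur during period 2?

Period 1:
Births: 17800 × 0.393 = 6995
10–19: 12500 × 0.96 = 12000
20–29: 6700 × 0.958 = 6419
30–39: 17800 × 0.98 = 17444
40+: 12600 × 0.95 + 10600 × 0.253 = 11970 + 2682 = 14652
Net migration: 0–9 − 180 → 6815; 10–19 − 190 → 11810; 20–29 + 200 → 6619; 30–39 + 390 → 17834; 40+ + 90 → 14742
→ [6815, 11810, 6619, 17834, 14742]
Period 2:
Births: 6619 × 0.393 = 2601
10–19: 6815 × 0.96 = 6542
20–29: 11810 × 0.958 = 11314
30–39: 6619 × 0.98 = 6487
40+: 17834 × 0.95 + 14742 × 0.253 = 16942 + 3730 = 20672
Net migration: 0–9 − 180 → 2421; 10–19 − 190 → 6352; 20–29 + 200 → 11514; 30–39 + 390 → 6877; 40+ + 90 → 20762
→ [2421, 6352, 11514, 6877, 20762]

2601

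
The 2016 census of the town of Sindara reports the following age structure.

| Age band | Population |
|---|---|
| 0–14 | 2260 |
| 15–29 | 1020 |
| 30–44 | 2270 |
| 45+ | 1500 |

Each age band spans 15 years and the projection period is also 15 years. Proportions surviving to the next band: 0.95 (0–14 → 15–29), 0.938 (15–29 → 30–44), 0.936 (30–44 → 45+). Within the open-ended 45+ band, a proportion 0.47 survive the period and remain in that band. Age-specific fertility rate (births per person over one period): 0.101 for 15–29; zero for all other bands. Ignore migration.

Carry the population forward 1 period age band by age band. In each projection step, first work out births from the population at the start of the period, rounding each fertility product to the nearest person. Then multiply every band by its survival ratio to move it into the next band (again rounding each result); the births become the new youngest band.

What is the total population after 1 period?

Period 1.
Births: 1020 × 0.101 = 103
15–29: 2260 × 0.95 = 2147
30–44: 1020 × 0.938 = 957
45+: 2270 × 0.936 + 1500 × 0.47 = 2125 + 705 = 2830
End of period: [103, 2147, 957, 2830]
Total after period 1: 103 + 2147 + 957 + 2830 = 6037

6037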